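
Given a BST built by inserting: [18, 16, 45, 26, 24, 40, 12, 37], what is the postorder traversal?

Tree insertion order: [18, 16, 45, 26, 24, 40, 12, 37]
Tree (level-order array): [18, 16, 45, 12, None, 26, None, None, None, 24, 40, None, None, 37]
Postorder traversal: [12, 16, 24, 37, 40, 26, 45, 18]


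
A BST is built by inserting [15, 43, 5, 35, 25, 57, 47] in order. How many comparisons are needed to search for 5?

Search path for 5: 15 -> 5
Found: True
Comparisons: 2


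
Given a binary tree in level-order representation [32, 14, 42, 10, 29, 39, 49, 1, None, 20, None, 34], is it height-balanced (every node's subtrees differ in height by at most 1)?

Tree (level-order array): [32, 14, 42, 10, 29, 39, 49, 1, None, 20, None, 34]
Definition: a tree is height-balanced if, at every node, |h(left) - h(right)| <= 1 (empty subtree has height -1).
Bottom-up per-node check:
  node 1: h_left=-1, h_right=-1, diff=0 [OK], height=0
  node 10: h_left=0, h_right=-1, diff=1 [OK], height=1
  node 20: h_left=-1, h_right=-1, diff=0 [OK], height=0
  node 29: h_left=0, h_right=-1, diff=1 [OK], height=1
  node 14: h_left=1, h_right=1, diff=0 [OK], height=2
  node 34: h_left=-1, h_right=-1, diff=0 [OK], height=0
  node 39: h_left=0, h_right=-1, diff=1 [OK], height=1
  node 49: h_left=-1, h_right=-1, diff=0 [OK], height=0
  node 42: h_left=1, h_right=0, diff=1 [OK], height=2
  node 32: h_left=2, h_right=2, diff=0 [OK], height=3
All nodes satisfy the balance condition.
Result: Balanced


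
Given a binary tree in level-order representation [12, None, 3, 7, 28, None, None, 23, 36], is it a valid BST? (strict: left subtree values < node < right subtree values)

Level-order array: [12, None, 3, 7, 28, None, None, 23, 36]
Validate using subtree bounds (lo, hi): at each node, require lo < value < hi,
then recurse left with hi=value and right with lo=value.
Preorder trace (stopping at first violation):
  at node 12 with bounds (-inf, +inf): OK
  at node 3 with bounds (12, +inf): VIOLATION
Node 3 violates its bound: not (12 < 3 < +inf).
Result: Not a valid BST


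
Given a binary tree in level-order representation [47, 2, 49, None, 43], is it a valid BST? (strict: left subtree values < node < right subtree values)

Level-order array: [47, 2, 49, None, 43]
Validate using subtree bounds (lo, hi): at each node, require lo < value < hi,
then recurse left with hi=value and right with lo=value.
Preorder trace (stopping at first violation):
  at node 47 with bounds (-inf, +inf): OK
  at node 2 with bounds (-inf, 47): OK
  at node 43 with bounds (2, 47): OK
  at node 49 with bounds (47, +inf): OK
No violation found at any node.
Result: Valid BST


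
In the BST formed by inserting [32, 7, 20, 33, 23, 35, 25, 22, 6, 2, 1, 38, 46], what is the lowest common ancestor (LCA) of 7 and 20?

Tree insertion order: [32, 7, 20, 33, 23, 35, 25, 22, 6, 2, 1, 38, 46]
Tree (level-order array): [32, 7, 33, 6, 20, None, 35, 2, None, None, 23, None, 38, 1, None, 22, 25, None, 46]
In a BST, the LCA of p=7, q=20 is the first node v on the
root-to-leaf path with p <= v <= q (go left if both < v, right if both > v).
Walk from root:
  at 32: both 7 and 20 < 32, go left
  at 7: 7 <= 7 <= 20, this is the LCA
LCA = 7


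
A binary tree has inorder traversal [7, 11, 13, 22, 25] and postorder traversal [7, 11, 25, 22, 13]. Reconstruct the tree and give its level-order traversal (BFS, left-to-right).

Inorder:   [7, 11, 13, 22, 25]
Postorder: [7, 11, 25, 22, 13]
Algorithm: postorder visits root last, so walk postorder right-to-left;
each value is the root of the current inorder slice — split it at that
value, recurse on the right subtree first, then the left.
Recursive splits:
  root=13; inorder splits into left=[7, 11], right=[22, 25]
  root=22; inorder splits into left=[], right=[25]
  root=25; inorder splits into left=[], right=[]
  root=11; inorder splits into left=[7], right=[]
  root=7; inorder splits into left=[], right=[]
Reconstructed level-order: [13, 11, 22, 7, 25]


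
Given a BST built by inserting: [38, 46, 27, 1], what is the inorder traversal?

Tree insertion order: [38, 46, 27, 1]
Tree (level-order array): [38, 27, 46, 1]
Inorder traversal: [1, 27, 38, 46]


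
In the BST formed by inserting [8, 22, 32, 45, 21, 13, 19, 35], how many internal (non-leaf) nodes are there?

Tree built from: [8, 22, 32, 45, 21, 13, 19, 35]
Tree (level-order array): [8, None, 22, 21, 32, 13, None, None, 45, None, 19, 35]
Rule: An internal node has at least one child.
Per-node child counts:
  node 8: 1 child(ren)
  node 22: 2 child(ren)
  node 21: 1 child(ren)
  node 13: 1 child(ren)
  node 19: 0 child(ren)
  node 32: 1 child(ren)
  node 45: 1 child(ren)
  node 35: 0 child(ren)
Matching nodes: [8, 22, 21, 13, 32, 45]
Count of internal (non-leaf) nodes: 6


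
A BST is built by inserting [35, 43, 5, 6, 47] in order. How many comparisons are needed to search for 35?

Search path for 35: 35
Found: True
Comparisons: 1


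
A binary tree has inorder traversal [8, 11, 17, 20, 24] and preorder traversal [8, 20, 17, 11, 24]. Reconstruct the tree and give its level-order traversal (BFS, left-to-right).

Inorder:  [8, 11, 17, 20, 24]
Preorder: [8, 20, 17, 11, 24]
Algorithm: preorder visits root first, so consume preorder in order;
for each root, split the current inorder slice at that value into
left-subtree inorder and right-subtree inorder, then recurse.
Recursive splits:
  root=8; inorder splits into left=[], right=[11, 17, 20, 24]
  root=20; inorder splits into left=[11, 17], right=[24]
  root=17; inorder splits into left=[11], right=[]
  root=11; inorder splits into left=[], right=[]
  root=24; inorder splits into left=[], right=[]
Reconstructed level-order: [8, 20, 17, 24, 11]


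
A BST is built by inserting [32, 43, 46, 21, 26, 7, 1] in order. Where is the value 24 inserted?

Starting tree (level order): [32, 21, 43, 7, 26, None, 46, 1]
Insertion path: 32 -> 21 -> 26
Result: insert 24 as left child of 26
Final tree (level order): [32, 21, 43, 7, 26, None, 46, 1, None, 24]


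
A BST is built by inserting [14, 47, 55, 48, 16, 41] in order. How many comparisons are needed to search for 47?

Search path for 47: 14 -> 47
Found: True
Comparisons: 2


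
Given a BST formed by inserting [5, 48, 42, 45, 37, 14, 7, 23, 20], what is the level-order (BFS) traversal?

Tree insertion order: [5, 48, 42, 45, 37, 14, 7, 23, 20]
Tree (level-order array): [5, None, 48, 42, None, 37, 45, 14, None, None, None, 7, 23, None, None, 20]
BFS from the root, enqueuing left then right child of each popped node:
  queue [5] -> pop 5, enqueue [48], visited so far: [5]
  queue [48] -> pop 48, enqueue [42], visited so far: [5, 48]
  queue [42] -> pop 42, enqueue [37, 45], visited so far: [5, 48, 42]
  queue [37, 45] -> pop 37, enqueue [14], visited so far: [5, 48, 42, 37]
  queue [45, 14] -> pop 45, enqueue [none], visited so far: [5, 48, 42, 37, 45]
  queue [14] -> pop 14, enqueue [7, 23], visited so far: [5, 48, 42, 37, 45, 14]
  queue [7, 23] -> pop 7, enqueue [none], visited so far: [5, 48, 42, 37, 45, 14, 7]
  queue [23] -> pop 23, enqueue [20], visited so far: [5, 48, 42, 37, 45, 14, 7, 23]
  queue [20] -> pop 20, enqueue [none], visited so far: [5, 48, 42, 37, 45, 14, 7, 23, 20]
Result: [5, 48, 42, 37, 45, 14, 7, 23, 20]


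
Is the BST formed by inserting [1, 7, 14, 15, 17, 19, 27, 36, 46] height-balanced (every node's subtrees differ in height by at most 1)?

Tree (level-order array): [1, None, 7, None, 14, None, 15, None, 17, None, 19, None, 27, None, 36, None, 46]
Definition: a tree is height-balanced if, at every node, |h(left) - h(right)| <= 1 (empty subtree has height -1).
Bottom-up per-node check:
  node 46: h_left=-1, h_right=-1, diff=0 [OK], height=0
  node 36: h_left=-1, h_right=0, diff=1 [OK], height=1
  node 27: h_left=-1, h_right=1, diff=2 [FAIL (|-1-1|=2 > 1)], height=2
  node 19: h_left=-1, h_right=2, diff=3 [FAIL (|-1-2|=3 > 1)], height=3
  node 17: h_left=-1, h_right=3, diff=4 [FAIL (|-1-3|=4 > 1)], height=4
  node 15: h_left=-1, h_right=4, diff=5 [FAIL (|-1-4|=5 > 1)], height=5
  node 14: h_left=-1, h_right=5, diff=6 [FAIL (|-1-5|=6 > 1)], height=6
  node 7: h_left=-1, h_right=6, diff=7 [FAIL (|-1-6|=7 > 1)], height=7
  node 1: h_left=-1, h_right=7, diff=8 [FAIL (|-1-7|=8 > 1)], height=8
Node 27 violates the condition: |-1 - 1| = 2 > 1.
Result: Not balanced


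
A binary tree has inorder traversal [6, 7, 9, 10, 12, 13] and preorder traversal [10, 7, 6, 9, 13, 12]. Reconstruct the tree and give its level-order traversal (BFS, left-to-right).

Inorder:  [6, 7, 9, 10, 12, 13]
Preorder: [10, 7, 6, 9, 13, 12]
Algorithm: preorder visits root first, so consume preorder in order;
for each root, split the current inorder slice at that value into
left-subtree inorder and right-subtree inorder, then recurse.
Recursive splits:
  root=10; inorder splits into left=[6, 7, 9], right=[12, 13]
  root=7; inorder splits into left=[6], right=[9]
  root=6; inorder splits into left=[], right=[]
  root=9; inorder splits into left=[], right=[]
  root=13; inorder splits into left=[12], right=[]
  root=12; inorder splits into left=[], right=[]
Reconstructed level-order: [10, 7, 13, 6, 9, 12]


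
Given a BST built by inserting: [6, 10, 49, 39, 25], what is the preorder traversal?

Tree insertion order: [6, 10, 49, 39, 25]
Tree (level-order array): [6, None, 10, None, 49, 39, None, 25]
Preorder traversal: [6, 10, 49, 39, 25]


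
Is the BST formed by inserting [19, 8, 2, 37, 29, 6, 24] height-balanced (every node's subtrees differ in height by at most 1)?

Tree (level-order array): [19, 8, 37, 2, None, 29, None, None, 6, 24]
Definition: a tree is height-balanced if, at every node, |h(left) - h(right)| <= 1 (empty subtree has height -1).
Bottom-up per-node check:
  node 6: h_left=-1, h_right=-1, diff=0 [OK], height=0
  node 2: h_left=-1, h_right=0, diff=1 [OK], height=1
  node 8: h_left=1, h_right=-1, diff=2 [FAIL (|1--1|=2 > 1)], height=2
  node 24: h_left=-1, h_right=-1, diff=0 [OK], height=0
  node 29: h_left=0, h_right=-1, diff=1 [OK], height=1
  node 37: h_left=1, h_right=-1, diff=2 [FAIL (|1--1|=2 > 1)], height=2
  node 19: h_left=2, h_right=2, diff=0 [OK], height=3
Node 8 violates the condition: |1 - -1| = 2 > 1.
Result: Not balanced


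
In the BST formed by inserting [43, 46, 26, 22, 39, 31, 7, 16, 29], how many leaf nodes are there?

Tree built from: [43, 46, 26, 22, 39, 31, 7, 16, 29]
Tree (level-order array): [43, 26, 46, 22, 39, None, None, 7, None, 31, None, None, 16, 29]
Rule: A leaf has 0 children.
Per-node child counts:
  node 43: 2 child(ren)
  node 26: 2 child(ren)
  node 22: 1 child(ren)
  node 7: 1 child(ren)
  node 16: 0 child(ren)
  node 39: 1 child(ren)
  node 31: 1 child(ren)
  node 29: 0 child(ren)
  node 46: 0 child(ren)
Matching nodes: [16, 29, 46]
Count of leaf nodes: 3


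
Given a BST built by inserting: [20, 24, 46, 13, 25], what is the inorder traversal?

Tree insertion order: [20, 24, 46, 13, 25]
Tree (level-order array): [20, 13, 24, None, None, None, 46, 25]
Inorder traversal: [13, 20, 24, 25, 46]


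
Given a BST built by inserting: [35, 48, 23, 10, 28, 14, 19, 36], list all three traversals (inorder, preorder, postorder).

Tree insertion order: [35, 48, 23, 10, 28, 14, 19, 36]
Tree (level-order array): [35, 23, 48, 10, 28, 36, None, None, 14, None, None, None, None, None, 19]
Inorder (L, root, R): [10, 14, 19, 23, 28, 35, 36, 48]
Preorder (root, L, R): [35, 23, 10, 14, 19, 28, 48, 36]
Postorder (L, R, root): [19, 14, 10, 28, 23, 36, 48, 35]


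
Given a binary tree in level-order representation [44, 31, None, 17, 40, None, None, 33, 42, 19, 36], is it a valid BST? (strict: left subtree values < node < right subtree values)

Level-order array: [44, 31, None, 17, 40, None, None, 33, 42, 19, 36]
Validate using subtree bounds (lo, hi): at each node, require lo < value < hi,
then recurse left with hi=value and right with lo=value.
Preorder trace (stopping at first violation):
  at node 44 with bounds (-inf, +inf): OK
  at node 31 with bounds (-inf, 44): OK
  at node 17 with bounds (-inf, 31): OK
  at node 40 with bounds (31, 44): OK
  at node 33 with bounds (31, 40): OK
  at node 19 with bounds (31, 33): VIOLATION
Node 19 violates its bound: not (31 < 19 < 33).
Result: Not a valid BST


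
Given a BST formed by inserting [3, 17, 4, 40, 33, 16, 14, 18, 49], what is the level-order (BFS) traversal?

Tree insertion order: [3, 17, 4, 40, 33, 16, 14, 18, 49]
Tree (level-order array): [3, None, 17, 4, 40, None, 16, 33, 49, 14, None, 18]
BFS from the root, enqueuing left then right child of each popped node:
  queue [3] -> pop 3, enqueue [17], visited so far: [3]
  queue [17] -> pop 17, enqueue [4, 40], visited so far: [3, 17]
  queue [4, 40] -> pop 4, enqueue [16], visited so far: [3, 17, 4]
  queue [40, 16] -> pop 40, enqueue [33, 49], visited so far: [3, 17, 4, 40]
  queue [16, 33, 49] -> pop 16, enqueue [14], visited so far: [3, 17, 4, 40, 16]
  queue [33, 49, 14] -> pop 33, enqueue [18], visited so far: [3, 17, 4, 40, 16, 33]
  queue [49, 14, 18] -> pop 49, enqueue [none], visited so far: [3, 17, 4, 40, 16, 33, 49]
  queue [14, 18] -> pop 14, enqueue [none], visited so far: [3, 17, 4, 40, 16, 33, 49, 14]
  queue [18] -> pop 18, enqueue [none], visited so far: [3, 17, 4, 40, 16, 33, 49, 14, 18]
Result: [3, 17, 4, 40, 16, 33, 49, 14, 18]


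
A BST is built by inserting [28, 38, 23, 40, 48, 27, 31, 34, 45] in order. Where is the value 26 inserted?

Starting tree (level order): [28, 23, 38, None, 27, 31, 40, None, None, None, 34, None, 48, None, None, 45]
Insertion path: 28 -> 23 -> 27
Result: insert 26 as left child of 27
Final tree (level order): [28, 23, 38, None, 27, 31, 40, 26, None, None, 34, None, 48, None, None, None, None, 45]


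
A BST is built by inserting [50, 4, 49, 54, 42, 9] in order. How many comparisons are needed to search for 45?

Search path for 45: 50 -> 4 -> 49 -> 42
Found: False
Comparisons: 4


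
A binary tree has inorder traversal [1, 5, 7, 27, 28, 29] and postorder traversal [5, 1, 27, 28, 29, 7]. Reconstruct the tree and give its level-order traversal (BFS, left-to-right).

Inorder:   [1, 5, 7, 27, 28, 29]
Postorder: [5, 1, 27, 28, 29, 7]
Algorithm: postorder visits root last, so walk postorder right-to-left;
each value is the root of the current inorder slice — split it at that
value, recurse on the right subtree first, then the left.
Recursive splits:
  root=7; inorder splits into left=[1, 5], right=[27, 28, 29]
  root=29; inorder splits into left=[27, 28], right=[]
  root=28; inorder splits into left=[27], right=[]
  root=27; inorder splits into left=[], right=[]
  root=1; inorder splits into left=[], right=[5]
  root=5; inorder splits into left=[], right=[]
Reconstructed level-order: [7, 1, 29, 5, 28, 27]


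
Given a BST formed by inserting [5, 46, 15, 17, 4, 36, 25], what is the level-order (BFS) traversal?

Tree insertion order: [5, 46, 15, 17, 4, 36, 25]
Tree (level-order array): [5, 4, 46, None, None, 15, None, None, 17, None, 36, 25]
BFS from the root, enqueuing left then right child of each popped node:
  queue [5] -> pop 5, enqueue [4, 46], visited so far: [5]
  queue [4, 46] -> pop 4, enqueue [none], visited so far: [5, 4]
  queue [46] -> pop 46, enqueue [15], visited so far: [5, 4, 46]
  queue [15] -> pop 15, enqueue [17], visited so far: [5, 4, 46, 15]
  queue [17] -> pop 17, enqueue [36], visited so far: [5, 4, 46, 15, 17]
  queue [36] -> pop 36, enqueue [25], visited so far: [5, 4, 46, 15, 17, 36]
  queue [25] -> pop 25, enqueue [none], visited so far: [5, 4, 46, 15, 17, 36, 25]
Result: [5, 4, 46, 15, 17, 36, 25]


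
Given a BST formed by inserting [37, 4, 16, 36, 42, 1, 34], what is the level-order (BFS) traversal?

Tree insertion order: [37, 4, 16, 36, 42, 1, 34]
Tree (level-order array): [37, 4, 42, 1, 16, None, None, None, None, None, 36, 34]
BFS from the root, enqueuing left then right child of each popped node:
  queue [37] -> pop 37, enqueue [4, 42], visited so far: [37]
  queue [4, 42] -> pop 4, enqueue [1, 16], visited so far: [37, 4]
  queue [42, 1, 16] -> pop 42, enqueue [none], visited so far: [37, 4, 42]
  queue [1, 16] -> pop 1, enqueue [none], visited so far: [37, 4, 42, 1]
  queue [16] -> pop 16, enqueue [36], visited so far: [37, 4, 42, 1, 16]
  queue [36] -> pop 36, enqueue [34], visited so far: [37, 4, 42, 1, 16, 36]
  queue [34] -> pop 34, enqueue [none], visited so far: [37, 4, 42, 1, 16, 36, 34]
Result: [37, 4, 42, 1, 16, 36, 34]


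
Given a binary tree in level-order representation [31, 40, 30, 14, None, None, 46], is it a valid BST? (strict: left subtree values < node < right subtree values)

Level-order array: [31, 40, 30, 14, None, None, 46]
Validate using subtree bounds (lo, hi): at each node, require lo < value < hi,
then recurse left with hi=value and right with lo=value.
Preorder trace (stopping at first violation):
  at node 31 with bounds (-inf, +inf): OK
  at node 40 with bounds (-inf, 31): VIOLATION
Node 40 violates its bound: not (-inf < 40 < 31).
Result: Not a valid BST


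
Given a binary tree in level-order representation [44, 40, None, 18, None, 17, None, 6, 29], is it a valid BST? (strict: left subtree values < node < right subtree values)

Level-order array: [44, 40, None, 18, None, 17, None, 6, 29]
Validate using subtree bounds (lo, hi): at each node, require lo < value < hi,
then recurse left with hi=value and right with lo=value.
Preorder trace (stopping at first violation):
  at node 44 with bounds (-inf, +inf): OK
  at node 40 with bounds (-inf, 44): OK
  at node 18 with bounds (-inf, 40): OK
  at node 17 with bounds (-inf, 18): OK
  at node 6 with bounds (-inf, 17): OK
  at node 29 with bounds (17, 18): VIOLATION
Node 29 violates its bound: not (17 < 29 < 18).
Result: Not a valid BST


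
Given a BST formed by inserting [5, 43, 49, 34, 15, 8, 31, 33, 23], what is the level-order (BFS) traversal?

Tree insertion order: [5, 43, 49, 34, 15, 8, 31, 33, 23]
Tree (level-order array): [5, None, 43, 34, 49, 15, None, None, None, 8, 31, None, None, 23, 33]
BFS from the root, enqueuing left then right child of each popped node:
  queue [5] -> pop 5, enqueue [43], visited so far: [5]
  queue [43] -> pop 43, enqueue [34, 49], visited so far: [5, 43]
  queue [34, 49] -> pop 34, enqueue [15], visited so far: [5, 43, 34]
  queue [49, 15] -> pop 49, enqueue [none], visited so far: [5, 43, 34, 49]
  queue [15] -> pop 15, enqueue [8, 31], visited so far: [5, 43, 34, 49, 15]
  queue [8, 31] -> pop 8, enqueue [none], visited so far: [5, 43, 34, 49, 15, 8]
  queue [31] -> pop 31, enqueue [23, 33], visited so far: [5, 43, 34, 49, 15, 8, 31]
  queue [23, 33] -> pop 23, enqueue [none], visited so far: [5, 43, 34, 49, 15, 8, 31, 23]
  queue [33] -> pop 33, enqueue [none], visited so far: [5, 43, 34, 49, 15, 8, 31, 23, 33]
Result: [5, 43, 34, 49, 15, 8, 31, 23, 33]


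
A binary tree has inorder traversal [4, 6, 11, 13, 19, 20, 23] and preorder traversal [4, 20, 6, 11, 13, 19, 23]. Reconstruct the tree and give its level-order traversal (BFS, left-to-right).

Inorder:  [4, 6, 11, 13, 19, 20, 23]
Preorder: [4, 20, 6, 11, 13, 19, 23]
Algorithm: preorder visits root first, so consume preorder in order;
for each root, split the current inorder slice at that value into
left-subtree inorder and right-subtree inorder, then recurse.
Recursive splits:
  root=4; inorder splits into left=[], right=[6, 11, 13, 19, 20, 23]
  root=20; inorder splits into left=[6, 11, 13, 19], right=[23]
  root=6; inorder splits into left=[], right=[11, 13, 19]
  root=11; inorder splits into left=[], right=[13, 19]
  root=13; inorder splits into left=[], right=[19]
  root=19; inorder splits into left=[], right=[]
  root=23; inorder splits into left=[], right=[]
Reconstructed level-order: [4, 20, 6, 23, 11, 13, 19]


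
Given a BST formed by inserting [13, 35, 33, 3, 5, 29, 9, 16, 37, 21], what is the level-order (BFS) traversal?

Tree insertion order: [13, 35, 33, 3, 5, 29, 9, 16, 37, 21]
Tree (level-order array): [13, 3, 35, None, 5, 33, 37, None, 9, 29, None, None, None, None, None, 16, None, None, 21]
BFS from the root, enqueuing left then right child of each popped node:
  queue [13] -> pop 13, enqueue [3, 35], visited so far: [13]
  queue [3, 35] -> pop 3, enqueue [5], visited so far: [13, 3]
  queue [35, 5] -> pop 35, enqueue [33, 37], visited so far: [13, 3, 35]
  queue [5, 33, 37] -> pop 5, enqueue [9], visited so far: [13, 3, 35, 5]
  queue [33, 37, 9] -> pop 33, enqueue [29], visited so far: [13, 3, 35, 5, 33]
  queue [37, 9, 29] -> pop 37, enqueue [none], visited so far: [13, 3, 35, 5, 33, 37]
  queue [9, 29] -> pop 9, enqueue [none], visited so far: [13, 3, 35, 5, 33, 37, 9]
  queue [29] -> pop 29, enqueue [16], visited so far: [13, 3, 35, 5, 33, 37, 9, 29]
  queue [16] -> pop 16, enqueue [21], visited so far: [13, 3, 35, 5, 33, 37, 9, 29, 16]
  queue [21] -> pop 21, enqueue [none], visited so far: [13, 3, 35, 5, 33, 37, 9, 29, 16, 21]
Result: [13, 3, 35, 5, 33, 37, 9, 29, 16, 21]


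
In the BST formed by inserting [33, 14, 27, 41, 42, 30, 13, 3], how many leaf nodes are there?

Tree built from: [33, 14, 27, 41, 42, 30, 13, 3]
Tree (level-order array): [33, 14, 41, 13, 27, None, 42, 3, None, None, 30]
Rule: A leaf has 0 children.
Per-node child counts:
  node 33: 2 child(ren)
  node 14: 2 child(ren)
  node 13: 1 child(ren)
  node 3: 0 child(ren)
  node 27: 1 child(ren)
  node 30: 0 child(ren)
  node 41: 1 child(ren)
  node 42: 0 child(ren)
Matching nodes: [3, 30, 42]
Count of leaf nodes: 3


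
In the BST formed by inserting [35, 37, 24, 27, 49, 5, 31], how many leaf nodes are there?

Tree built from: [35, 37, 24, 27, 49, 5, 31]
Tree (level-order array): [35, 24, 37, 5, 27, None, 49, None, None, None, 31]
Rule: A leaf has 0 children.
Per-node child counts:
  node 35: 2 child(ren)
  node 24: 2 child(ren)
  node 5: 0 child(ren)
  node 27: 1 child(ren)
  node 31: 0 child(ren)
  node 37: 1 child(ren)
  node 49: 0 child(ren)
Matching nodes: [5, 31, 49]
Count of leaf nodes: 3


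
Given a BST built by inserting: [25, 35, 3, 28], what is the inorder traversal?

Tree insertion order: [25, 35, 3, 28]
Tree (level-order array): [25, 3, 35, None, None, 28]
Inorder traversal: [3, 25, 28, 35]


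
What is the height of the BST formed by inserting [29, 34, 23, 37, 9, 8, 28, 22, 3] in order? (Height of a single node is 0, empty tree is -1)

Insertion order: [29, 34, 23, 37, 9, 8, 28, 22, 3]
Tree (level-order array): [29, 23, 34, 9, 28, None, 37, 8, 22, None, None, None, None, 3]
Compute height bottom-up (empty subtree = -1):
  height(3) = 1 + max(-1, -1) = 0
  height(8) = 1 + max(0, -1) = 1
  height(22) = 1 + max(-1, -1) = 0
  height(9) = 1 + max(1, 0) = 2
  height(28) = 1 + max(-1, -1) = 0
  height(23) = 1 + max(2, 0) = 3
  height(37) = 1 + max(-1, -1) = 0
  height(34) = 1 + max(-1, 0) = 1
  height(29) = 1 + max(3, 1) = 4
Height = 4


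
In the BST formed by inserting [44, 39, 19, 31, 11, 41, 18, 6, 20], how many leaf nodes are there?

Tree built from: [44, 39, 19, 31, 11, 41, 18, 6, 20]
Tree (level-order array): [44, 39, None, 19, 41, 11, 31, None, None, 6, 18, 20]
Rule: A leaf has 0 children.
Per-node child counts:
  node 44: 1 child(ren)
  node 39: 2 child(ren)
  node 19: 2 child(ren)
  node 11: 2 child(ren)
  node 6: 0 child(ren)
  node 18: 0 child(ren)
  node 31: 1 child(ren)
  node 20: 0 child(ren)
  node 41: 0 child(ren)
Matching nodes: [6, 18, 20, 41]
Count of leaf nodes: 4


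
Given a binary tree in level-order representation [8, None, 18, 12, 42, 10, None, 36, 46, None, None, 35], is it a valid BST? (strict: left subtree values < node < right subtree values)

Level-order array: [8, None, 18, 12, 42, 10, None, 36, 46, None, None, 35]
Validate using subtree bounds (lo, hi): at each node, require lo < value < hi,
then recurse left with hi=value and right with lo=value.
Preorder trace (stopping at first violation):
  at node 8 with bounds (-inf, +inf): OK
  at node 18 with bounds (8, +inf): OK
  at node 12 with bounds (8, 18): OK
  at node 10 with bounds (8, 12): OK
  at node 42 with bounds (18, +inf): OK
  at node 36 with bounds (18, 42): OK
  at node 35 with bounds (18, 36): OK
  at node 46 with bounds (42, +inf): OK
No violation found at any node.
Result: Valid BST


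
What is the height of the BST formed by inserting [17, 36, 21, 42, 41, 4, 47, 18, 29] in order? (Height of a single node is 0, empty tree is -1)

Insertion order: [17, 36, 21, 42, 41, 4, 47, 18, 29]
Tree (level-order array): [17, 4, 36, None, None, 21, 42, 18, 29, 41, 47]
Compute height bottom-up (empty subtree = -1):
  height(4) = 1 + max(-1, -1) = 0
  height(18) = 1 + max(-1, -1) = 0
  height(29) = 1 + max(-1, -1) = 0
  height(21) = 1 + max(0, 0) = 1
  height(41) = 1 + max(-1, -1) = 0
  height(47) = 1 + max(-1, -1) = 0
  height(42) = 1 + max(0, 0) = 1
  height(36) = 1 + max(1, 1) = 2
  height(17) = 1 + max(0, 2) = 3
Height = 3


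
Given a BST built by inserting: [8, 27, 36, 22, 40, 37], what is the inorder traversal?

Tree insertion order: [8, 27, 36, 22, 40, 37]
Tree (level-order array): [8, None, 27, 22, 36, None, None, None, 40, 37]
Inorder traversal: [8, 22, 27, 36, 37, 40]


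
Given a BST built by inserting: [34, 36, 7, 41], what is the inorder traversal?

Tree insertion order: [34, 36, 7, 41]
Tree (level-order array): [34, 7, 36, None, None, None, 41]
Inorder traversal: [7, 34, 36, 41]


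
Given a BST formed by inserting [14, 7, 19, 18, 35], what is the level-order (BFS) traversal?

Tree insertion order: [14, 7, 19, 18, 35]
Tree (level-order array): [14, 7, 19, None, None, 18, 35]
BFS from the root, enqueuing left then right child of each popped node:
  queue [14] -> pop 14, enqueue [7, 19], visited so far: [14]
  queue [7, 19] -> pop 7, enqueue [none], visited so far: [14, 7]
  queue [19] -> pop 19, enqueue [18, 35], visited so far: [14, 7, 19]
  queue [18, 35] -> pop 18, enqueue [none], visited so far: [14, 7, 19, 18]
  queue [35] -> pop 35, enqueue [none], visited so far: [14, 7, 19, 18, 35]
Result: [14, 7, 19, 18, 35]


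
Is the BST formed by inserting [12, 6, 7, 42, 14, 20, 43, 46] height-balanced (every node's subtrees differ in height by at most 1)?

Tree (level-order array): [12, 6, 42, None, 7, 14, 43, None, None, None, 20, None, 46]
Definition: a tree is height-balanced if, at every node, |h(left) - h(right)| <= 1 (empty subtree has height -1).
Bottom-up per-node check:
  node 7: h_left=-1, h_right=-1, diff=0 [OK], height=0
  node 6: h_left=-1, h_right=0, diff=1 [OK], height=1
  node 20: h_left=-1, h_right=-1, diff=0 [OK], height=0
  node 14: h_left=-1, h_right=0, diff=1 [OK], height=1
  node 46: h_left=-1, h_right=-1, diff=0 [OK], height=0
  node 43: h_left=-1, h_right=0, diff=1 [OK], height=1
  node 42: h_left=1, h_right=1, diff=0 [OK], height=2
  node 12: h_left=1, h_right=2, diff=1 [OK], height=3
All nodes satisfy the balance condition.
Result: Balanced


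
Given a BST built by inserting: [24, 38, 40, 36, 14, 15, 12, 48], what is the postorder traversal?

Tree insertion order: [24, 38, 40, 36, 14, 15, 12, 48]
Tree (level-order array): [24, 14, 38, 12, 15, 36, 40, None, None, None, None, None, None, None, 48]
Postorder traversal: [12, 15, 14, 36, 48, 40, 38, 24]


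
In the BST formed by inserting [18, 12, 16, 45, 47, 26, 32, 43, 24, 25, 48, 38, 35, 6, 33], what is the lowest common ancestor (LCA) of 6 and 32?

Tree insertion order: [18, 12, 16, 45, 47, 26, 32, 43, 24, 25, 48, 38, 35, 6, 33]
Tree (level-order array): [18, 12, 45, 6, 16, 26, 47, None, None, None, None, 24, 32, None, 48, None, 25, None, 43, None, None, None, None, 38, None, 35, None, 33]
In a BST, the LCA of p=6, q=32 is the first node v on the
root-to-leaf path with p <= v <= q (go left if both < v, right if both > v).
Walk from root:
  at 18: 6 <= 18 <= 32, this is the LCA
LCA = 18


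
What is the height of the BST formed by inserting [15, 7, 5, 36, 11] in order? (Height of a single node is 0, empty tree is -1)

Insertion order: [15, 7, 5, 36, 11]
Tree (level-order array): [15, 7, 36, 5, 11]
Compute height bottom-up (empty subtree = -1):
  height(5) = 1 + max(-1, -1) = 0
  height(11) = 1 + max(-1, -1) = 0
  height(7) = 1 + max(0, 0) = 1
  height(36) = 1 + max(-1, -1) = 0
  height(15) = 1 + max(1, 0) = 2
Height = 2


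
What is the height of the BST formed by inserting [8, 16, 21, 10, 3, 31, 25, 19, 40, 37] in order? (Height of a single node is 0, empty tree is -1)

Insertion order: [8, 16, 21, 10, 3, 31, 25, 19, 40, 37]
Tree (level-order array): [8, 3, 16, None, None, 10, 21, None, None, 19, 31, None, None, 25, 40, None, None, 37]
Compute height bottom-up (empty subtree = -1):
  height(3) = 1 + max(-1, -1) = 0
  height(10) = 1 + max(-1, -1) = 0
  height(19) = 1 + max(-1, -1) = 0
  height(25) = 1 + max(-1, -1) = 0
  height(37) = 1 + max(-1, -1) = 0
  height(40) = 1 + max(0, -1) = 1
  height(31) = 1 + max(0, 1) = 2
  height(21) = 1 + max(0, 2) = 3
  height(16) = 1 + max(0, 3) = 4
  height(8) = 1 + max(0, 4) = 5
Height = 5


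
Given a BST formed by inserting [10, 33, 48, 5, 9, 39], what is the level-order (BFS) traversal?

Tree insertion order: [10, 33, 48, 5, 9, 39]
Tree (level-order array): [10, 5, 33, None, 9, None, 48, None, None, 39]
BFS from the root, enqueuing left then right child of each popped node:
  queue [10] -> pop 10, enqueue [5, 33], visited so far: [10]
  queue [5, 33] -> pop 5, enqueue [9], visited so far: [10, 5]
  queue [33, 9] -> pop 33, enqueue [48], visited so far: [10, 5, 33]
  queue [9, 48] -> pop 9, enqueue [none], visited so far: [10, 5, 33, 9]
  queue [48] -> pop 48, enqueue [39], visited so far: [10, 5, 33, 9, 48]
  queue [39] -> pop 39, enqueue [none], visited so far: [10, 5, 33, 9, 48, 39]
Result: [10, 5, 33, 9, 48, 39]


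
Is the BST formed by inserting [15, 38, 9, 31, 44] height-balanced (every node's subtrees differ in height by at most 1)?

Tree (level-order array): [15, 9, 38, None, None, 31, 44]
Definition: a tree is height-balanced if, at every node, |h(left) - h(right)| <= 1 (empty subtree has height -1).
Bottom-up per-node check:
  node 9: h_left=-1, h_right=-1, diff=0 [OK], height=0
  node 31: h_left=-1, h_right=-1, diff=0 [OK], height=0
  node 44: h_left=-1, h_right=-1, diff=0 [OK], height=0
  node 38: h_left=0, h_right=0, diff=0 [OK], height=1
  node 15: h_left=0, h_right=1, diff=1 [OK], height=2
All nodes satisfy the balance condition.
Result: Balanced


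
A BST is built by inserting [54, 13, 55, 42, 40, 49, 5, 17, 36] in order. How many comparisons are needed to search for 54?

Search path for 54: 54
Found: True
Comparisons: 1


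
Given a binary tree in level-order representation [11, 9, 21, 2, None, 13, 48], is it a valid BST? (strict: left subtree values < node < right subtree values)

Level-order array: [11, 9, 21, 2, None, 13, 48]
Validate using subtree bounds (lo, hi): at each node, require lo < value < hi,
then recurse left with hi=value and right with lo=value.
Preorder trace (stopping at first violation):
  at node 11 with bounds (-inf, +inf): OK
  at node 9 with bounds (-inf, 11): OK
  at node 2 with bounds (-inf, 9): OK
  at node 21 with bounds (11, +inf): OK
  at node 13 with bounds (11, 21): OK
  at node 48 with bounds (21, +inf): OK
No violation found at any node.
Result: Valid BST


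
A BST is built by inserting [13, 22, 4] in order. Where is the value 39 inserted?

Starting tree (level order): [13, 4, 22]
Insertion path: 13 -> 22
Result: insert 39 as right child of 22
Final tree (level order): [13, 4, 22, None, None, None, 39]


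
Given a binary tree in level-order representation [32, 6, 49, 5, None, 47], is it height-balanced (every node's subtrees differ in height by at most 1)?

Tree (level-order array): [32, 6, 49, 5, None, 47]
Definition: a tree is height-balanced if, at every node, |h(left) - h(right)| <= 1 (empty subtree has height -1).
Bottom-up per-node check:
  node 5: h_left=-1, h_right=-1, diff=0 [OK], height=0
  node 6: h_left=0, h_right=-1, diff=1 [OK], height=1
  node 47: h_left=-1, h_right=-1, diff=0 [OK], height=0
  node 49: h_left=0, h_right=-1, diff=1 [OK], height=1
  node 32: h_left=1, h_right=1, diff=0 [OK], height=2
All nodes satisfy the balance condition.
Result: Balanced


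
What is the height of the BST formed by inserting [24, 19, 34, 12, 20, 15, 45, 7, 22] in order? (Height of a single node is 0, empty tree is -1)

Insertion order: [24, 19, 34, 12, 20, 15, 45, 7, 22]
Tree (level-order array): [24, 19, 34, 12, 20, None, 45, 7, 15, None, 22]
Compute height bottom-up (empty subtree = -1):
  height(7) = 1 + max(-1, -1) = 0
  height(15) = 1 + max(-1, -1) = 0
  height(12) = 1 + max(0, 0) = 1
  height(22) = 1 + max(-1, -1) = 0
  height(20) = 1 + max(-1, 0) = 1
  height(19) = 1 + max(1, 1) = 2
  height(45) = 1 + max(-1, -1) = 0
  height(34) = 1 + max(-1, 0) = 1
  height(24) = 1 + max(2, 1) = 3
Height = 3


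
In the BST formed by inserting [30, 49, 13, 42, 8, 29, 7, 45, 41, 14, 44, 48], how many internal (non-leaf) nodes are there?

Tree built from: [30, 49, 13, 42, 8, 29, 7, 45, 41, 14, 44, 48]
Tree (level-order array): [30, 13, 49, 8, 29, 42, None, 7, None, 14, None, 41, 45, None, None, None, None, None, None, 44, 48]
Rule: An internal node has at least one child.
Per-node child counts:
  node 30: 2 child(ren)
  node 13: 2 child(ren)
  node 8: 1 child(ren)
  node 7: 0 child(ren)
  node 29: 1 child(ren)
  node 14: 0 child(ren)
  node 49: 1 child(ren)
  node 42: 2 child(ren)
  node 41: 0 child(ren)
  node 45: 2 child(ren)
  node 44: 0 child(ren)
  node 48: 0 child(ren)
Matching nodes: [30, 13, 8, 29, 49, 42, 45]
Count of internal (non-leaf) nodes: 7


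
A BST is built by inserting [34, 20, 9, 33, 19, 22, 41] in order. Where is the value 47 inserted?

Starting tree (level order): [34, 20, 41, 9, 33, None, None, None, 19, 22]
Insertion path: 34 -> 41
Result: insert 47 as right child of 41
Final tree (level order): [34, 20, 41, 9, 33, None, 47, None, 19, 22]


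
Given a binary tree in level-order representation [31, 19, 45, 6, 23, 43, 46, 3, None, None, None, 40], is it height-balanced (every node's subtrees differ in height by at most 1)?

Tree (level-order array): [31, 19, 45, 6, 23, 43, 46, 3, None, None, None, 40]
Definition: a tree is height-balanced if, at every node, |h(left) - h(right)| <= 1 (empty subtree has height -1).
Bottom-up per-node check:
  node 3: h_left=-1, h_right=-1, diff=0 [OK], height=0
  node 6: h_left=0, h_right=-1, diff=1 [OK], height=1
  node 23: h_left=-1, h_right=-1, diff=0 [OK], height=0
  node 19: h_left=1, h_right=0, diff=1 [OK], height=2
  node 40: h_left=-1, h_right=-1, diff=0 [OK], height=0
  node 43: h_left=0, h_right=-1, diff=1 [OK], height=1
  node 46: h_left=-1, h_right=-1, diff=0 [OK], height=0
  node 45: h_left=1, h_right=0, diff=1 [OK], height=2
  node 31: h_left=2, h_right=2, diff=0 [OK], height=3
All nodes satisfy the balance condition.
Result: Balanced


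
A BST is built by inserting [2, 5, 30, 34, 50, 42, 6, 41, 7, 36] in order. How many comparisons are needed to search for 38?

Search path for 38: 2 -> 5 -> 30 -> 34 -> 50 -> 42 -> 41 -> 36
Found: False
Comparisons: 8


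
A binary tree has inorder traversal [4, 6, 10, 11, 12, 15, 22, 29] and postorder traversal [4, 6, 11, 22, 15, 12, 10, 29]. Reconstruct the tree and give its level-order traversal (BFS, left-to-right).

Inorder:   [4, 6, 10, 11, 12, 15, 22, 29]
Postorder: [4, 6, 11, 22, 15, 12, 10, 29]
Algorithm: postorder visits root last, so walk postorder right-to-left;
each value is the root of the current inorder slice — split it at that
value, recurse on the right subtree first, then the left.
Recursive splits:
  root=29; inorder splits into left=[4, 6, 10, 11, 12, 15, 22], right=[]
  root=10; inorder splits into left=[4, 6], right=[11, 12, 15, 22]
  root=12; inorder splits into left=[11], right=[15, 22]
  root=15; inorder splits into left=[], right=[22]
  root=22; inorder splits into left=[], right=[]
  root=11; inorder splits into left=[], right=[]
  root=6; inorder splits into left=[4], right=[]
  root=4; inorder splits into left=[], right=[]
Reconstructed level-order: [29, 10, 6, 12, 4, 11, 15, 22]


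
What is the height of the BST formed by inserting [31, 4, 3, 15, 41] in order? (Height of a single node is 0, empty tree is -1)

Insertion order: [31, 4, 3, 15, 41]
Tree (level-order array): [31, 4, 41, 3, 15]
Compute height bottom-up (empty subtree = -1):
  height(3) = 1 + max(-1, -1) = 0
  height(15) = 1 + max(-1, -1) = 0
  height(4) = 1 + max(0, 0) = 1
  height(41) = 1 + max(-1, -1) = 0
  height(31) = 1 + max(1, 0) = 2
Height = 2


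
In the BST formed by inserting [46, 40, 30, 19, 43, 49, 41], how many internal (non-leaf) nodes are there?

Tree built from: [46, 40, 30, 19, 43, 49, 41]
Tree (level-order array): [46, 40, 49, 30, 43, None, None, 19, None, 41]
Rule: An internal node has at least one child.
Per-node child counts:
  node 46: 2 child(ren)
  node 40: 2 child(ren)
  node 30: 1 child(ren)
  node 19: 0 child(ren)
  node 43: 1 child(ren)
  node 41: 0 child(ren)
  node 49: 0 child(ren)
Matching nodes: [46, 40, 30, 43]
Count of internal (non-leaf) nodes: 4


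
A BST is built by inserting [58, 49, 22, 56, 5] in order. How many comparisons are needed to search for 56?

Search path for 56: 58 -> 49 -> 56
Found: True
Comparisons: 3


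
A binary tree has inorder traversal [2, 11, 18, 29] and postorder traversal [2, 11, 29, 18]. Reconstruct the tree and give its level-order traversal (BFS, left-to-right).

Inorder:   [2, 11, 18, 29]
Postorder: [2, 11, 29, 18]
Algorithm: postorder visits root last, so walk postorder right-to-left;
each value is the root of the current inorder slice — split it at that
value, recurse on the right subtree first, then the left.
Recursive splits:
  root=18; inorder splits into left=[2, 11], right=[29]
  root=29; inorder splits into left=[], right=[]
  root=11; inorder splits into left=[2], right=[]
  root=2; inorder splits into left=[], right=[]
Reconstructed level-order: [18, 11, 29, 2]


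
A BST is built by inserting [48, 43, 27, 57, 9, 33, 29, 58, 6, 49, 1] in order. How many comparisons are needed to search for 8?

Search path for 8: 48 -> 43 -> 27 -> 9 -> 6
Found: False
Comparisons: 5


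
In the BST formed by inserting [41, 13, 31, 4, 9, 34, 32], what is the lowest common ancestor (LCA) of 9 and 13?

Tree insertion order: [41, 13, 31, 4, 9, 34, 32]
Tree (level-order array): [41, 13, None, 4, 31, None, 9, None, 34, None, None, 32]
In a BST, the LCA of p=9, q=13 is the first node v on the
root-to-leaf path with p <= v <= q (go left if both < v, right if both > v).
Walk from root:
  at 41: both 9 and 13 < 41, go left
  at 13: 9 <= 13 <= 13, this is the LCA
LCA = 13


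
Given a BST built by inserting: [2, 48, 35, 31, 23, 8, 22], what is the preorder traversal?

Tree insertion order: [2, 48, 35, 31, 23, 8, 22]
Tree (level-order array): [2, None, 48, 35, None, 31, None, 23, None, 8, None, None, 22]
Preorder traversal: [2, 48, 35, 31, 23, 8, 22]


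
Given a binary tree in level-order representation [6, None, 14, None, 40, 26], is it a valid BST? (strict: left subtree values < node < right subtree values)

Level-order array: [6, None, 14, None, 40, 26]
Validate using subtree bounds (lo, hi): at each node, require lo < value < hi,
then recurse left with hi=value and right with lo=value.
Preorder trace (stopping at first violation):
  at node 6 with bounds (-inf, +inf): OK
  at node 14 with bounds (6, +inf): OK
  at node 40 with bounds (14, +inf): OK
  at node 26 with bounds (14, 40): OK
No violation found at any node.
Result: Valid BST


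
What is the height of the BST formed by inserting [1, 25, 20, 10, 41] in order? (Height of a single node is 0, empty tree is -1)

Insertion order: [1, 25, 20, 10, 41]
Tree (level-order array): [1, None, 25, 20, 41, 10]
Compute height bottom-up (empty subtree = -1):
  height(10) = 1 + max(-1, -1) = 0
  height(20) = 1 + max(0, -1) = 1
  height(41) = 1 + max(-1, -1) = 0
  height(25) = 1 + max(1, 0) = 2
  height(1) = 1 + max(-1, 2) = 3
Height = 3


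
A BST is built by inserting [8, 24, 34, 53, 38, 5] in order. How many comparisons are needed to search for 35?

Search path for 35: 8 -> 24 -> 34 -> 53 -> 38
Found: False
Comparisons: 5
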